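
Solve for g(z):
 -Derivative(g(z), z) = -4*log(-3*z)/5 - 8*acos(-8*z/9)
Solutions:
 g(z) = C1 + 4*z*log(-z)/5 + 8*z*acos(-8*z/9) - 4*z/5 + 4*z*log(3)/5 + sqrt(81 - 64*z^2)


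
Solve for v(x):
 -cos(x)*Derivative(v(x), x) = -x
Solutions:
 v(x) = C1 + Integral(x/cos(x), x)


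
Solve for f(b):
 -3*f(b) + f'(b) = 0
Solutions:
 f(b) = C1*exp(3*b)


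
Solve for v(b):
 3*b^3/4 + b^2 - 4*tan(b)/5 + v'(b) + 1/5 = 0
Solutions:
 v(b) = C1 - 3*b^4/16 - b^3/3 - b/5 - 4*log(cos(b))/5


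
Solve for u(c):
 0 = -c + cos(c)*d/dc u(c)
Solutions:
 u(c) = C1 + Integral(c/cos(c), c)


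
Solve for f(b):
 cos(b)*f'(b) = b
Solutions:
 f(b) = C1 + Integral(b/cos(b), b)


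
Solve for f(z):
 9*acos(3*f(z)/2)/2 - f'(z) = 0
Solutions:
 Integral(1/acos(3*_y/2), (_y, f(z))) = C1 + 9*z/2


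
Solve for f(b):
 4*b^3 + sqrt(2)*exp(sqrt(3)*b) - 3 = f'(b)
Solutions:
 f(b) = C1 + b^4 - 3*b + sqrt(6)*exp(sqrt(3)*b)/3


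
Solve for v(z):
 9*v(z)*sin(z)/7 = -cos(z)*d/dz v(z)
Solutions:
 v(z) = C1*cos(z)^(9/7)


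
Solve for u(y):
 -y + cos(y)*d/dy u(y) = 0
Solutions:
 u(y) = C1 + Integral(y/cos(y), y)


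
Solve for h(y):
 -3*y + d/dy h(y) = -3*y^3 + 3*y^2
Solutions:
 h(y) = C1 - 3*y^4/4 + y^3 + 3*y^2/2


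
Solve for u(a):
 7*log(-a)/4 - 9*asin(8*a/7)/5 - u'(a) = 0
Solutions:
 u(a) = C1 + 7*a*log(-a)/4 - 9*a*asin(8*a/7)/5 - 7*a/4 - 9*sqrt(49 - 64*a^2)/40


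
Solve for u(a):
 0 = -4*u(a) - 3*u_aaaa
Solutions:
 u(a) = (C1*sin(3^(3/4)*a/3) + C2*cos(3^(3/4)*a/3))*exp(-3^(3/4)*a/3) + (C3*sin(3^(3/4)*a/3) + C4*cos(3^(3/4)*a/3))*exp(3^(3/4)*a/3)


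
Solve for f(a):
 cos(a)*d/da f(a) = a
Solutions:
 f(a) = C1 + Integral(a/cos(a), a)


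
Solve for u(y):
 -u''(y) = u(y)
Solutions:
 u(y) = C1*sin(y) + C2*cos(y)


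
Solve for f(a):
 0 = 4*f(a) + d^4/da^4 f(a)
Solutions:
 f(a) = (C1*sin(a) + C2*cos(a))*exp(-a) + (C3*sin(a) + C4*cos(a))*exp(a)


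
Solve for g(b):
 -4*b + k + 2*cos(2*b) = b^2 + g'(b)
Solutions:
 g(b) = C1 - b^3/3 - 2*b^2 + b*k + sin(2*b)


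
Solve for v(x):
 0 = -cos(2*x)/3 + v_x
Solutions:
 v(x) = C1 + sin(2*x)/6


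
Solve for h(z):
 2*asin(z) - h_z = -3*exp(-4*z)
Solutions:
 h(z) = C1 + 2*z*asin(z) + 2*sqrt(1 - z^2) - 3*exp(-4*z)/4


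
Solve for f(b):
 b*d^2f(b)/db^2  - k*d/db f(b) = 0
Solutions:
 f(b) = C1 + b^(re(k) + 1)*(C2*sin(log(b)*Abs(im(k))) + C3*cos(log(b)*im(k)))


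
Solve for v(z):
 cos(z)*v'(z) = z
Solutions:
 v(z) = C1 + Integral(z/cos(z), z)


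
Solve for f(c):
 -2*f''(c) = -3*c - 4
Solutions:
 f(c) = C1 + C2*c + c^3/4 + c^2


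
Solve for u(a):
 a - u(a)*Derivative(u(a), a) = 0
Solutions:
 u(a) = -sqrt(C1 + a^2)
 u(a) = sqrt(C1 + a^2)


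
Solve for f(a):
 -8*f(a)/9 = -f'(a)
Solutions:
 f(a) = C1*exp(8*a/9)


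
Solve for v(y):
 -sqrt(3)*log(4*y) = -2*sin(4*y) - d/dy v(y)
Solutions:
 v(y) = C1 + sqrt(3)*y*(log(y) - 1) + 2*sqrt(3)*y*log(2) + cos(4*y)/2


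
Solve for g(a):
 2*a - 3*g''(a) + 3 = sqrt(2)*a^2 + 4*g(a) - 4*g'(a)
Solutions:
 g(a) = -sqrt(2)*a^2/4 - sqrt(2)*a/2 + a/2 + (C1*sin(2*sqrt(2)*a/3) + C2*cos(2*sqrt(2)*a/3))*exp(2*a/3) - sqrt(2)/8 + 5/4


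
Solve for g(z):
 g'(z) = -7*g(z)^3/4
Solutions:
 g(z) = -sqrt(2)*sqrt(-1/(C1 - 7*z))
 g(z) = sqrt(2)*sqrt(-1/(C1 - 7*z))


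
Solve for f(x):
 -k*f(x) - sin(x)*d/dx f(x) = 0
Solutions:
 f(x) = C1*exp(k*(-log(cos(x) - 1) + log(cos(x) + 1))/2)


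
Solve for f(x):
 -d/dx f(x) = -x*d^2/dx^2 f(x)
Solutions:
 f(x) = C1 + C2*x^2


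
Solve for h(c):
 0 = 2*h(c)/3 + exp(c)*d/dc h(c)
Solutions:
 h(c) = C1*exp(2*exp(-c)/3)


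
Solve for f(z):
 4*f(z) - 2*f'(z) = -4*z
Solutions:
 f(z) = C1*exp(2*z) - z - 1/2


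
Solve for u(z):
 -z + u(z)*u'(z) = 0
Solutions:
 u(z) = -sqrt(C1 + z^2)
 u(z) = sqrt(C1 + z^2)


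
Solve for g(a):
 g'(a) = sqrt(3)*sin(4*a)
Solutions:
 g(a) = C1 - sqrt(3)*cos(4*a)/4


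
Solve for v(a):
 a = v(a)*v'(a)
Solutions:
 v(a) = -sqrt(C1 + a^2)
 v(a) = sqrt(C1 + a^2)


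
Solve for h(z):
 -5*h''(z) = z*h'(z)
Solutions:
 h(z) = C1 + C2*erf(sqrt(10)*z/10)


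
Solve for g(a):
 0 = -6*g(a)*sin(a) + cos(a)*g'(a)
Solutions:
 g(a) = C1/cos(a)^6


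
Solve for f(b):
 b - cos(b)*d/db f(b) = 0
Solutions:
 f(b) = C1 + Integral(b/cos(b), b)


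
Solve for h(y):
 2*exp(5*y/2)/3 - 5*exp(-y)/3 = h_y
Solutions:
 h(y) = C1 + 4*exp(5*y/2)/15 + 5*exp(-y)/3


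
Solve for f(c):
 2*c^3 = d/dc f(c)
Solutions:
 f(c) = C1 + c^4/2


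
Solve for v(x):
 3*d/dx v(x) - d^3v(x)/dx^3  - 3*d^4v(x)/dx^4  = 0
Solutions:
 v(x) = C1 + C2*exp(-x*(2*2^(1/3)/(135*sqrt(29) + 727)^(1/3) + 4 + 2^(2/3)*(135*sqrt(29) + 727)^(1/3))/36)*sin(2^(1/3)*sqrt(3)*x*(-2^(1/3)*(135*sqrt(29) + 727)^(1/3) + 2/(135*sqrt(29) + 727)^(1/3))/36) + C3*exp(-x*(2*2^(1/3)/(135*sqrt(29) + 727)^(1/3) + 4 + 2^(2/3)*(135*sqrt(29) + 727)^(1/3))/36)*cos(2^(1/3)*sqrt(3)*x*(-2^(1/3)*(135*sqrt(29) + 727)^(1/3) + 2/(135*sqrt(29) + 727)^(1/3))/36) + C4*exp(x*(-2 + 2*2^(1/3)/(135*sqrt(29) + 727)^(1/3) + 2^(2/3)*(135*sqrt(29) + 727)^(1/3))/18)


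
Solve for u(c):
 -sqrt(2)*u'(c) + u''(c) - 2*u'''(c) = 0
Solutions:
 u(c) = C1 + (C2*sin(c*sqrt(-1 + 8*sqrt(2))/4) + C3*cos(c*sqrt(-1 + 8*sqrt(2))/4))*exp(c/4)


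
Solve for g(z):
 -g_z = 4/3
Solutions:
 g(z) = C1 - 4*z/3


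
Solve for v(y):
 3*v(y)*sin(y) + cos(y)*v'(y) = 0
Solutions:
 v(y) = C1*cos(y)^3


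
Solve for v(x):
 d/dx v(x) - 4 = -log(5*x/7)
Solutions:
 v(x) = C1 - x*log(x) + x*log(7/5) + 5*x


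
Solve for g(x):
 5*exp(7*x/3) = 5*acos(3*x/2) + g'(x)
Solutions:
 g(x) = C1 - 5*x*acos(3*x/2) + 5*sqrt(4 - 9*x^2)/3 + 15*exp(7*x/3)/7


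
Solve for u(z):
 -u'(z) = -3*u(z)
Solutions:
 u(z) = C1*exp(3*z)


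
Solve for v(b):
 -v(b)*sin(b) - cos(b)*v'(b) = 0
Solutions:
 v(b) = C1*cos(b)


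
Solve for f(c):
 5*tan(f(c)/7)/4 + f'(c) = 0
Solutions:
 f(c) = -7*asin(C1*exp(-5*c/28)) + 7*pi
 f(c) = 7*asin(C1*exp(-5*c/28))


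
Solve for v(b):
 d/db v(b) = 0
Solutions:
 v(b) = C1


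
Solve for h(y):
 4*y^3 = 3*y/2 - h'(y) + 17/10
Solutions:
 h(y) = C1 - y^4 + 3*y^2/4 + 17*y/10


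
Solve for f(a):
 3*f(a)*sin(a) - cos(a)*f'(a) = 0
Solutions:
 f(a) = C1/cos(a)^3


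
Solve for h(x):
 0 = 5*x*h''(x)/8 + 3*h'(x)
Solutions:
 h(x) = C1 + C2/x^(19/5)


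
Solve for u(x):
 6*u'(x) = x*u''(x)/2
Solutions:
 u(x) = C1 + C2*x^13


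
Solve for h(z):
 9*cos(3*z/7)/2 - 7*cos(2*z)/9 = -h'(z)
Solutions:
 h(z) = C1 - 21*sin(3*z/7)/2 + 7*sin(2*z)/18


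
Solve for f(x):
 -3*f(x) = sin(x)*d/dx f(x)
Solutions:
 f(x) = C1*(cos(x) + 1)^(3/2)/(cos(x) - 1)^(3/2)


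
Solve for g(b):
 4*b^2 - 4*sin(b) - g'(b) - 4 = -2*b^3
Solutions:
 g(b) = C1 + b^4/2 + 4*b^3/3 - 4*b + 4*cos(b)


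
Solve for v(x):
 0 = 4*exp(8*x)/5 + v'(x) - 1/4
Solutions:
 v(x) = C1 + x/4 - exp(8*x)/10


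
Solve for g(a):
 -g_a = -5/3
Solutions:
 g(a) = C1 + 5*a/3


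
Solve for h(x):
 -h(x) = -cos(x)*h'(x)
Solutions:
 h(x) = C1*sqrt(sin(x) + 1)/sqrt(sin(x) - 1)


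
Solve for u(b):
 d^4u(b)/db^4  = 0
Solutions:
 u(b) = C1 + C2*b + C3*b^2 + C4*b^3


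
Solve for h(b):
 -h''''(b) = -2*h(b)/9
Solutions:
 h(b) = C1*exp(-2^(1/4)*sqrt(3)*b/3) + C2*exp(2^(1/4)*sqrt(3)*b/3) + C3*sin(2^(1/4)*sqrt(3)*b/3) + C4*cos(2^(1/4)*sqrt(3)*b/3)


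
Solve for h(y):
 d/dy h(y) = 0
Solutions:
 h(y) = C1


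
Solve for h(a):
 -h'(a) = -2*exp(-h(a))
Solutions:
 h(a) = log(C1 + 2*a)


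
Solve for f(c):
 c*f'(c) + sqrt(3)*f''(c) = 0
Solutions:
 f(c) = C1 + C2*erf(sqrt(2)*3^(3/4)*c/6)


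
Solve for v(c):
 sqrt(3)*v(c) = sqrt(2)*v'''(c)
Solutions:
 v(c) = C3*exp(2^(5/6)*3^(1/6)*c/2) + (C1*sin(2^(5/6)*3^(2/3)*c/4) + C2*cos(2^(5/6)*3^(2/3)*c/4))*exp(-2^(5/6)*3^(1/6)*c/4)


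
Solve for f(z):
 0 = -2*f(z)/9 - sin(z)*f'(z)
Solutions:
 f(z) = C1*(cos(z) + 1)^(1/9)/(cos(z) - 1)^(1/9)


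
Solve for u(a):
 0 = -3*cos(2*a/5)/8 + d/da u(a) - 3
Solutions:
 u(a) = C1 + 3*a + 15*sin(2*a/5)/16


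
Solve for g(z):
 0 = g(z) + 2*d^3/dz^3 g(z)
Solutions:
 g(z) = C3*exp(-2^(2/3)*z/2) + (C1*sin(2^(2/3)*sqrt(3)*z/4) + C2*cos(2^(2/3)*sqrt(3)*z/4))*exp(2^(2/3)*z/4)


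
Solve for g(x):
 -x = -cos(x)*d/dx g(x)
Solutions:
 g(x) = C1 + Integral(x/cos(x), x)


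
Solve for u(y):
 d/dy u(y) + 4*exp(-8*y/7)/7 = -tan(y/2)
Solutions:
 u(y) = C1 - log(tan(y/2)^2 + 1) + exp(-8*y/7)/2


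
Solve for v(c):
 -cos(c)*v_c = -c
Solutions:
 v(c) = C1 + Integral(c/cos(c), c)


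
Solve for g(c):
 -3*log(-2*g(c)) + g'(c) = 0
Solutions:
 -Integral(1/(log(-_y) + log(2)), (_y, g(c)))/3 = C1 - c


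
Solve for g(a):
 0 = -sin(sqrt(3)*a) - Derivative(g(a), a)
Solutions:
 g(a) = C1 + sqrt(3)*cos(sqrt(3)*a)/3


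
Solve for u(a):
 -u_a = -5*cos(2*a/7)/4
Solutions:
 u(a) = C1 + 35*sin(2*a/7)/8


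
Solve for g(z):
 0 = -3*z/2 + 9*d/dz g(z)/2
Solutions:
 g(z) = C1 + z^2/6


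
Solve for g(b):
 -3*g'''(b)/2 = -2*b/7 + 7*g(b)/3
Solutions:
 g(b) = C3*exp(-42^(1/3)*b/3) + 6*b/49 + (C1*sin(14^(1/3)*3^(5/6)*b/6) + C2*cos(14^(1/3)*3^(5/6)*b/6))*exp(42^(1/3)*b/6)


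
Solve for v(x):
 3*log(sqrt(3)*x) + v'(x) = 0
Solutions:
 v(x) = C1 - 3*x*log(x) - 3*x*log(3)/2 + 3*x


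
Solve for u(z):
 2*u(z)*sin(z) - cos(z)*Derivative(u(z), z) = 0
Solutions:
 u(z) = C1/cos(z)^2


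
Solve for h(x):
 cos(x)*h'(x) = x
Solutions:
 h(x) = C1 + Integral(x/cos(x), x)


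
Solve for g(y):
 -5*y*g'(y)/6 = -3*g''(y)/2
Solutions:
 g(y) = C1 + C2*erfi(sqrt(10)*y/6)


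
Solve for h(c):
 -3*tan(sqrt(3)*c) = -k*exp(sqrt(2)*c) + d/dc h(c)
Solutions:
 h(c) = C1 + sqrt(2)*k*exp(sqrt(2)*c)/2 + sqrt(3)*log(cos(sqrt(3)*c))


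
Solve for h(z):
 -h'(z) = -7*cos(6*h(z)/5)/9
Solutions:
 -7*z/9 - 5*log(sin(6*h(z)/5) - 1)/12 + 5*log(sin(6*h(z)/5) + 1)/12 = C1


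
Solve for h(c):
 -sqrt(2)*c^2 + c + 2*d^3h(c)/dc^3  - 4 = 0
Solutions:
 h(c) = C1 + C2*c + C3*c^2 + sqrt(2)*c^5/120 - c^4/48 + c^3/3


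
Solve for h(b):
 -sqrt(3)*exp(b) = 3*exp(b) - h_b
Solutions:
 h(b) = C1 + sqrt(3)*exp(b) + 3*exp(b)


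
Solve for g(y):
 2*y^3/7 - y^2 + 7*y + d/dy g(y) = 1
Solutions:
 g(y) = C1 - y^4/14 + y^3/3 - 7*y^2/2 + y


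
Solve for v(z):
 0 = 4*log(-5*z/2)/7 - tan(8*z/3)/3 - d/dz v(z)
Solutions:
 v(z) = C1 + 4*z*log(-z)/7 - 4*z/7 - 4*z*log(2)/7 + 4*z*log(5)/7 + log(cos(8*z/3))/8


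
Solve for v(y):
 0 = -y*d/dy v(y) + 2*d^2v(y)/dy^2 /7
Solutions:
 v(y) = C1 + C2*erfi(sqrt(7)*y/2)


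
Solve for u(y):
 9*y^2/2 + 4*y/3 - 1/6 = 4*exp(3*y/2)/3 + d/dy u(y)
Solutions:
 u(y) = C1 + 3*y^3/2 + 2*y^2/3 - y/6 - 8*exp(3*y/2)/9


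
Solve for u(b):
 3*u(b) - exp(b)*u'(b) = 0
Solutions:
 u(b) = C1*exp(-3*exp(-b))


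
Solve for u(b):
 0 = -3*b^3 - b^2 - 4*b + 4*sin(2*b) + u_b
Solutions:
 u(b) = C1 + 3*b^4/4 + b^3/3 + 2*b^2 + 2*cos(2*b)


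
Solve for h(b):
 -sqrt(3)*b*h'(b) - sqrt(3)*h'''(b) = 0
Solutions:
 h(b) = C1 + Integral(C2*airyai(-b) + C3*airybi(-b), b)


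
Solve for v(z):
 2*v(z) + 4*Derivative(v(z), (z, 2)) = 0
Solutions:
 v(z) = C1*sin(sqrt(2)*z/2) + C2*cos(sqrt(2)*z/2)


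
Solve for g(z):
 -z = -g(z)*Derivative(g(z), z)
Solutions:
 g(z) = -sqrt(C1 + z^2)
 g(z) = sqrt(C1 + z^2)


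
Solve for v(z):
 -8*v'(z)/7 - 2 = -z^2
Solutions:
 v(z) = C1 + 7*z^3/24 - 7*z/4


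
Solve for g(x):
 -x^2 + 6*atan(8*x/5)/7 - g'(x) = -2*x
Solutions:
 g(x) = C1 - x^3/3 + x^2 + 6*x*atan(8*x/5)/7 - 15*log(64*x^2 + 25)/56


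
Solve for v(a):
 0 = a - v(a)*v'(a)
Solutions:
 v(a) = -sqrt(C1 + a^2)
 v(a) = sqrt(C1 + a^2)


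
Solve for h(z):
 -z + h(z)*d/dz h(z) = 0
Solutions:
 h(z) = -sqrt(C1 + z^2)
 h(z) = sqrt(C1 + z^2)


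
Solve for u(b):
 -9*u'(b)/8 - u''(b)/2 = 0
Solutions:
 u(b) = C1 + C2*exp(-9*b/4)


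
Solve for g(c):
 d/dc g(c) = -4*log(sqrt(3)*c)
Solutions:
 g(c) = C1 - 4*c*log(c) - c*log(9) + 4*c


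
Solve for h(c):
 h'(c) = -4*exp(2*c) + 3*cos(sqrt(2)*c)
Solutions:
 h(c) = C1 - 2*exp(2*c) + 3*sqrt(2)*sin(sqrt(2)*c)/2


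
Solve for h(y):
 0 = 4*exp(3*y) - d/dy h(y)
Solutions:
 h(y) = C1 + 4*exp(3*y)/3


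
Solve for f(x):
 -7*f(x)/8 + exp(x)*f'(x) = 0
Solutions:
 f(x) = C1*exp(-7*exp(-x)/8)


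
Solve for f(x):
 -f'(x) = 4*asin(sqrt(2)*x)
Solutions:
 f(x) = C1 - 4*x*asin(sqrt(2)*x) - 2*sqrt(2)*sqrt(1 - 2*x^2)


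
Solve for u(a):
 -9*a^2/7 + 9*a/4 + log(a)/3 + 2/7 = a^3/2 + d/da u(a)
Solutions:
 u(a) = C1 - a^4/8 - 3*a^3/7 + 9*a^2/8 + a*log(a)/3 - a/21


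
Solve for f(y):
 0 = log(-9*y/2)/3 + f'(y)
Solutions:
 f(y) = C1 - y*log(-y)/3 + y*(-2*log(3) + log(2) + 1)/3


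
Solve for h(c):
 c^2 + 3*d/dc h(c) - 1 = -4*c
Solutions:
 h(c) = C1 - c^3/9 - 2*c^2/3 + c/3


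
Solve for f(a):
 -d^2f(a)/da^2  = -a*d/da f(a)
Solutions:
 f(a) = C1 + C2*erfi(sqrt(2)*a/2)


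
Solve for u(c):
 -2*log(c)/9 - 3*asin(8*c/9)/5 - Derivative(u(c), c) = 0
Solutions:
 u(c) = C1 - 2*c*log(c)/9 - 3*c*asin(8*c/9)/5 + 2*c/9 - 3*sqrt(81 - 64*c^2)/40


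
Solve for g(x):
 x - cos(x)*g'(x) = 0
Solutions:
 g(x) = C1 + Integral(x/cos(x), x)


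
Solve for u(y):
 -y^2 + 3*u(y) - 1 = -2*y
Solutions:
 u(y) = y^2/3 - 2*y/3 + 1/3


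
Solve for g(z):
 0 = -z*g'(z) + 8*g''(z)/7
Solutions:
 g(z) = C1 + C2*erfi(sqrt(7)*z/4)


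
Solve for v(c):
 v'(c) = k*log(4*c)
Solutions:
 v(c) = C1 + c*k*log(c) - c*k + c*k*log(4)


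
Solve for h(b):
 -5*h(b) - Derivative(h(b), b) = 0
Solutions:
 h(b) = C1*exp(-5*b)


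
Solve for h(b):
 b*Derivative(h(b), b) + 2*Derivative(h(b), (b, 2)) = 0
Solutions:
 h(b) = C1 + C2*erf(b/2)


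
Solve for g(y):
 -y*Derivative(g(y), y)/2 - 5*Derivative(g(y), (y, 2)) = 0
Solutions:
 g(y) = C1 + C2*erf(sqrt(5)*y/10)


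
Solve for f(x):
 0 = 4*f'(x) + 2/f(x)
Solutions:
 f(x) = -sqrt(C1 - x)
 f(x) = sqrt(C1 - x)


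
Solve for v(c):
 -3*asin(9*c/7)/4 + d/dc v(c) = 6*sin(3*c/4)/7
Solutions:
 v(c) = C1 + 3*c*asin(9*c/7)/4 + sqrt(49 - 81*c^2)/12 - 8*cos(3*c/4)/7


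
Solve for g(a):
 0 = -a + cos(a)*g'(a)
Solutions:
 g(a) = C1 + Integral(a/cos(a), a)


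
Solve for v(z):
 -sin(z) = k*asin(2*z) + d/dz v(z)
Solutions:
 v(z) = C1 - k*(z*asin(2*z) + sqrt(1 - 4*z^2)/2) + cos(z)


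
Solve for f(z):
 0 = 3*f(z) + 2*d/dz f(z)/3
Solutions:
 f(z) = C1*exp(-9*z/2)


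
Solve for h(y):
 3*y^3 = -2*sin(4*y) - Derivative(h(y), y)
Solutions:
 h(y) = C1 - 3*y^4/4 + cos(4*y)/2


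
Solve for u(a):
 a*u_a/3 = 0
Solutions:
 u(a) = C1


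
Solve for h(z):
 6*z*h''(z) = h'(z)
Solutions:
 h(z) = C1 + C2*z^(7/6)


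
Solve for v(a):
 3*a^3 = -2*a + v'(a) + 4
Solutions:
 v(a) = C1 + 3*a^4/4 + a^2 - 4*a


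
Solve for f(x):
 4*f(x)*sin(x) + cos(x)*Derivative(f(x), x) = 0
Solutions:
 f(x) = C1*cos(x)^4


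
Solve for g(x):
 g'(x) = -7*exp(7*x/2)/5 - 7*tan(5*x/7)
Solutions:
 g(x) = C1 - 2*exp(7*x/2)/5 + 49*log(cos(5*x/7))/5


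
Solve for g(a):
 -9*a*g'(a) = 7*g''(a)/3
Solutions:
 g(a) = C1 + C2*erf(3*sqrt(42)*a/14)


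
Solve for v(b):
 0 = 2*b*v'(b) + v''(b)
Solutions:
 v(b) = C1 + C2*erf(b)


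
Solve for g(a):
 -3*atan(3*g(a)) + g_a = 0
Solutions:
 Integral(1/atan(3*_y), (_y, g(a))) = C1 + 3*a


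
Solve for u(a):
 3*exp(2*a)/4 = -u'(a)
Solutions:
 u(a) = C1 - 3*exp(2*a)/8


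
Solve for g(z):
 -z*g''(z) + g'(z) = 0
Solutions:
 g(z) = C1 + C2*z^2


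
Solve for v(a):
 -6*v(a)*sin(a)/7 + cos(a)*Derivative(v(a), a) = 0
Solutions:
 v(a) = C1/cos(a)^(6/7)


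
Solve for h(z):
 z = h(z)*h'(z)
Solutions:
 h(z) = -sqrt(C1 + z^2)
 h(z) = sqrt(C1 + z^2)


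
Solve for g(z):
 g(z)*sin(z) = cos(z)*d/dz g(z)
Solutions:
 g(z) = C1/cos(z)


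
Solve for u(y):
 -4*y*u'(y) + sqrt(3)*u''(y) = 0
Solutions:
 u(y) = C1 + C2*erfi(sqrt(2)*3^(3/4)*y/3)


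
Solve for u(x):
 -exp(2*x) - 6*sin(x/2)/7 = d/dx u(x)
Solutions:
 u(x) = C1 - exp(2*x)/2 + 12*cos(x/2)/7


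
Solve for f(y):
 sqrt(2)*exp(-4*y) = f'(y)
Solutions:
 f(y) = C1 - sqrt(2)*exp(-4*y)/4


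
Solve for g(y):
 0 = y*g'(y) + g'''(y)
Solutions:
 g(y) = C1 + Integral(C2*airyai(-y) + C3*airybi(-y), y)


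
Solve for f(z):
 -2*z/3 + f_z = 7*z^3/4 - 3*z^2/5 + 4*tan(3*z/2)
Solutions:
 f(z) = C1 + 7*z^4/16 - z^3/5 + z^2/3 - 8*log(cos(3*z/2))/3


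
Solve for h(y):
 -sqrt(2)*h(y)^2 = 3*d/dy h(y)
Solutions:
 h(y) = 3/(C1 + sqrt(2)*y)


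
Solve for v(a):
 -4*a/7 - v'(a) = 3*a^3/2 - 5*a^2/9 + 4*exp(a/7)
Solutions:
 v(a) = C1 - 3*a^4/8 + 5*a^3/27 - 2*a^2/7 - 28*exp(a/7)


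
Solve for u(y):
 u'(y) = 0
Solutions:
 u(y) = C1


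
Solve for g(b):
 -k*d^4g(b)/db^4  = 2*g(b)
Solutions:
 g(b) = C1*exp(-2^(1/4)*b*(-1/k)^(1/4)) + C2*exp(2^(1/4)*b*(-1/k)^(1/4)) + C3*exp(-2^(1/4)*I*b*(-1/k)^(1/4)) + C4*exp(2^(1/4)*I*b*(-1/k)^(1/4))


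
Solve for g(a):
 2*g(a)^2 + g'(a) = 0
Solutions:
 g(a) = 1/(C1 + 2*a)


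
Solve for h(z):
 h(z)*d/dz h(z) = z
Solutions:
 h(z) = -sqrt(C1 + z^2)
 h(z) = sqrt(C1 + z^2)


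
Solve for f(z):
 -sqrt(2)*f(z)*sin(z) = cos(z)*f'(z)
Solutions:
 f(z) = C1*cos(z)^(sqrt(2))


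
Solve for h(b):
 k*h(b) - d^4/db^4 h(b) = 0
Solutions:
 h(b) = C1*exp(-b*k^(1/4)) + C2*exp(b*k^(1/4)) + C3*exp(-I*b*k^(1/4)) + C4*exp(I*b*k^(1/4))


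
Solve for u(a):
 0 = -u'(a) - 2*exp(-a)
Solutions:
 u(a) = C1 + 2*exp(-a)


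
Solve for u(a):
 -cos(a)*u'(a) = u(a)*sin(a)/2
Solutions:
 u(a) = C1*sqrt(cos(a))


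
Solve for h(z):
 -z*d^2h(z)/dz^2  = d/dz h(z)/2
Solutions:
 h(z) = C1 + C2*sqrt(z)


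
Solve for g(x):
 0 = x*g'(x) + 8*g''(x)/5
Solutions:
 g(x) = C1 + C2*erf(sqrt(5)*x/4)


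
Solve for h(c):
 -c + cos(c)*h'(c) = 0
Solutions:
 h(c) = C1 + Integral(c/cos(c), c)


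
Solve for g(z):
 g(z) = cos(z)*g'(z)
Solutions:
 g(z) = C1*sqrt(sin(z) + 1)/sqrt(sin(z) - 1)


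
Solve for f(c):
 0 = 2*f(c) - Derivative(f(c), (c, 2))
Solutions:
 f(c) = C1*exp(-sqrt(2)*c) + C2*exp(sqrt(2)*c)


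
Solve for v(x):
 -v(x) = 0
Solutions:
 v(x) = 0


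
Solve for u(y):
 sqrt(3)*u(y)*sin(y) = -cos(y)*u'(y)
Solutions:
 u(y) = C1*cos(y)^(sqrt(3))


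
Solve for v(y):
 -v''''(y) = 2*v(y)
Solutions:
 v(y) = (C1*sin(2^(3/4)*y/2) + C2*cos(2^(3/4)*y/2))*exp(-2^(3/4)*y/2) + (C3*sin(2^(3/4)*y/2) + C4*cos(2^(3/4)*y/2))*exp(2^(3/4)*y/2)


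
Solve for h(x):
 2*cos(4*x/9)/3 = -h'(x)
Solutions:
 h(x) = C1 - 3*sin(4*x/9)/2


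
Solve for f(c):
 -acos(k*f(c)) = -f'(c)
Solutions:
 Integral(1/acos(_y*k), (_y, f(c))) = C1 + c


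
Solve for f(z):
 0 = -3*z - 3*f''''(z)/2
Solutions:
 f(z) = C1 + C2*z + C3*z^2 + C4*z^3 - z^5/60


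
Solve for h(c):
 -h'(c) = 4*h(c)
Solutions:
 h(c) = C1*exp(-4*c)


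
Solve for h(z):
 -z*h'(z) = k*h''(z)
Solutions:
 h(z) = C1 + C2*sqrt(k)*erf(sqrt(2)*z*sqrt(1/k)/2)


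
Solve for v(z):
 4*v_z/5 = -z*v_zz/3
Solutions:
 v(z) = C1 + C2/z^(7/5)


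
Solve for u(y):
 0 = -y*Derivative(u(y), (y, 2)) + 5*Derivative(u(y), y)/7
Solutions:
 u(y) = C1 + C2*y^(12/7)


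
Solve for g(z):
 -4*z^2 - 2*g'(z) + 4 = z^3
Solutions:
 g(z) = C1 - z^4/8 - 2*z^3/3 + 2*z


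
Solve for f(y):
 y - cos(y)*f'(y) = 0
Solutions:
 f(y) = C1 + Integral(y/cos(y), y)


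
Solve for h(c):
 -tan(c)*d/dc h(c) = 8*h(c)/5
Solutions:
 h(c) = C1/sin(c)^(8/5)


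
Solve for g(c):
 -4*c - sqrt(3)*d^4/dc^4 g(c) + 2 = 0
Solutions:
 g(c) = C1 + C2*c + C3*c^2 + C4*c^3 - sqrt(3)*c^5/90 + sqrt(3)*c^4/36


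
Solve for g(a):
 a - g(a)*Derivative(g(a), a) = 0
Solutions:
 g(a) = -sqrt(C1 + a^2)
 g(a) = sqrt(C1 + a^2)


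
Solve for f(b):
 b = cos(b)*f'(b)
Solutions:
 f(b) = C1 + Integral(b/cos(b), b)


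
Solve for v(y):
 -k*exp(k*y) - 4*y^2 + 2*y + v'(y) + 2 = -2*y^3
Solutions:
 v(y) = C1 - y^4/2 + 4*y^3/3 - y^2 - 2*y + exp(k*y)


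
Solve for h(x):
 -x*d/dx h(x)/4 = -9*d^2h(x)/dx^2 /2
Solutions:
 h(x) = C1 + C2*erfi(x/6)


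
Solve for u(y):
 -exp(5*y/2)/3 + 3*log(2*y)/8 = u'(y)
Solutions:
 u(y) = C1 + 3*y*log(y)/8 + 3*y*(-1 + log(2))/8 - 2*exp(5*y/2)/15


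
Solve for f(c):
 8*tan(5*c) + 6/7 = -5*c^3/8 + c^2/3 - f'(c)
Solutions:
 f(c) = C1 - 5*c^4/32 + c^3/9 - 6*c/7 + 8*log(cos(5*c))/5


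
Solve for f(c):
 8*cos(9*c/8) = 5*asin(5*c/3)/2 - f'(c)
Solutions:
 f(c) = C1 + 5*c*asin(5*c/3)/2 + sqrt(9 - 25*c^2)/2 - 64*sin(9*c/8)/9


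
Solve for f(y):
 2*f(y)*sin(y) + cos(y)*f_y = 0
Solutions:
 f(y) = C1*cos(y)^2


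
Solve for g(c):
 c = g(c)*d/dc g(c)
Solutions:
 g(c) = -sqrt(C1 + c^2)
 g(c) = sqrt(C1 + c^2)


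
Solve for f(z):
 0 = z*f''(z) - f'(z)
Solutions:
 f(z) = C1 + C2*z^2


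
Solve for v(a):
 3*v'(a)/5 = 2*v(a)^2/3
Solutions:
 v(a) = -9/(C1 + 10*a)


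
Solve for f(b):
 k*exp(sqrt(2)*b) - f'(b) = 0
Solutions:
 f(b) = C1 + sqrt(2)*k*exp(sqrt(2)*b)/2


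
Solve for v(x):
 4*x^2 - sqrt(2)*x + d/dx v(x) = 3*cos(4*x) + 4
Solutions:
 v(x) = C1 - 4*x^3/3 + sqrt(2)*x^2/2 + 4*x + 3*sin(4*x)/4


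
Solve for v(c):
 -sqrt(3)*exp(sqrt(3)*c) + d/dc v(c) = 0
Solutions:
 v(c) = C1 + exp(sqrt(3)*c)


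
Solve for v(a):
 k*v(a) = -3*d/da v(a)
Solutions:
 v(a) = C1*exp(-a*k/3)


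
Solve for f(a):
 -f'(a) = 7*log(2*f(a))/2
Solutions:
 2*Integral(1/(log(_y) + log(2)), (_y, f(a)))/7 = C1 - a


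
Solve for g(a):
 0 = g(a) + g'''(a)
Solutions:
 g(a) = C3*exp(-a) + (C1*sin(sqrt(3)*a/2) + C2*cos(sqrt(3)*a/2))*exp(a/2)


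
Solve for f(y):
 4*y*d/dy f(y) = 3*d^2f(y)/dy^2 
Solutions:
 f(y) = C1 + C2*erfi(sqrt(6)*y/3)


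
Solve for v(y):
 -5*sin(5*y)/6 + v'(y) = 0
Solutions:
 v(y) = C1 - cos(5*y)/6


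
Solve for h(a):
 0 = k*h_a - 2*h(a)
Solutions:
 h(a) = C1*exp(2*a/k)


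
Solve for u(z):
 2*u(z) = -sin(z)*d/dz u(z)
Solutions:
 u(z) = C1*(cos(z) + 1)/(cos(z) - 1)


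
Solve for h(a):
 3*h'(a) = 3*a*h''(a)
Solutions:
 h(a) = C1 + C2*a^2


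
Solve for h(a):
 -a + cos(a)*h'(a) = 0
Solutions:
 h(a) = C1 + Integral(a/cos(a), a)


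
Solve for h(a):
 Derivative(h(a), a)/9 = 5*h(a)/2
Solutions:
 h(a) = C1*exp(45*a/2)


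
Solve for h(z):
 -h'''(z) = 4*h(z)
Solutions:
 h(z) = C3*exp(-2^(2/3)*z) + (C1*sin(2^(2/3)*sqrt(3)*z/2) + C2*cos(2^(2/3)*sqrt(3)*z/2))*exp(2^(2/3)*z/2)


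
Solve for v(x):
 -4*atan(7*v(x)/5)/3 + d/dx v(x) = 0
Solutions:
 Integral(1/atan(7*_y/5), (_y, v(x))) = C1 + 4*x/3


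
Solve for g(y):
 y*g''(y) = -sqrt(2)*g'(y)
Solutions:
 g(y) = C1 + C2*y^(1 - sqrt(2))


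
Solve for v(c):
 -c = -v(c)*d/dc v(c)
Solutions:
 v(c) = -sqrt(C1 + c^2)
 v(c) = sqrt(C1 + c^2)


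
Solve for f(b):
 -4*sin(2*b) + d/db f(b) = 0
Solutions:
 f(b) = C1 - 2*cos(2*b)


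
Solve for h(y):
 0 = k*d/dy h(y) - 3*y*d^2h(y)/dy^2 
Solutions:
 h(y) = C1 + y^(re(k)/3 + 1)*(C2*sin(log(y)*Abs(im(k))/3) + C3*cos(log(y)*im(k)/3))


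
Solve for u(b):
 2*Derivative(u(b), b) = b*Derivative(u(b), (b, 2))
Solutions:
 u(b) = C1 + C2*b^3


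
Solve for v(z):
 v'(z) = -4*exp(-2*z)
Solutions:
 v(z) = C1 + 2*exp(-2*z)


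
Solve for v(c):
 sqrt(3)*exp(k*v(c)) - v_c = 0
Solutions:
 v(c) = Piecewise((log(-1/(C1*k + sqrt(3)*c*k))/k, Ne(k, 0)), (nan, True))
 v(c) = Piecewise((C1 + sqrt(3)*c, Eq(k, 0)), (nan, True))


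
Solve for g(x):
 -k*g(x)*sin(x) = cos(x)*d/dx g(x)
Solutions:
 g(x) = C1*exp(k*log(cos(x)))


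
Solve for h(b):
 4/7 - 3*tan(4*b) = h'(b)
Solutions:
 h(b) = C1 + 4*b/7 + 3*log(cos(4*b))/4


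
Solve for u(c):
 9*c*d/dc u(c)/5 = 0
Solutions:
 u(c) = C1


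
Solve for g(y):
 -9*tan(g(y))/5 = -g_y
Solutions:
 g(y) = pi - asin(C1*exp(9*y/5))
 g(y) = asin(C1*exp(9*y/5))


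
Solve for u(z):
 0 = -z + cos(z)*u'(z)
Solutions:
 u(z) = C1 + Integral(z/cos(z), z)


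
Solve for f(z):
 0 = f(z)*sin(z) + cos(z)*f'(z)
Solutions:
 f(z) = C1*cos(z)


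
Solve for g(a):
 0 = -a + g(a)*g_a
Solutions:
 g(a) = -sqrt(C1 + a^2)
 g(a) = sqrt(C1 + a^2)


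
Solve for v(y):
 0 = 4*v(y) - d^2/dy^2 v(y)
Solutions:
 v(y) = C1*exp(-2*y) + C2*exp(2*y)


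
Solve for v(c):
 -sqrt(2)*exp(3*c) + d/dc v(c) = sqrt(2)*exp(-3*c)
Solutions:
 v(c) = C1 + 2*sqrt(2)*sinh(3*c)/3


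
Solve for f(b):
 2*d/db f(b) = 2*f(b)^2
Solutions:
 f(b) = -1/(C1 + b)


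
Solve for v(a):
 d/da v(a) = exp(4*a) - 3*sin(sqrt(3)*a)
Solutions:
 v(a) = C1 + exp(4*a)/4 + sqrt(3)*cos(sqrt(3)*a)


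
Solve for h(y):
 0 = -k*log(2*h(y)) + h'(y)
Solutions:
 Integral(1/(log(_y) + log(2)), (_y, h(y))) = C1 + k*y


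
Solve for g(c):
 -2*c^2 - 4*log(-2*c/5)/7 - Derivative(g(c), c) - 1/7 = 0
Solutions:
 g(c) = C1 - 2*c^3/3 - 4*c*log(-c)/7 + c*(-4*log(2) + 3 + 4*log(5))/7


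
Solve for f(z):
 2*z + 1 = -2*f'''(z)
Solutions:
 f(z) = C1 + C2*z + C3*z^2 - z^4/24 - z^3/12


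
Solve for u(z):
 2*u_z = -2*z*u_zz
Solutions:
 u(z) = C1 + C2*log(z)


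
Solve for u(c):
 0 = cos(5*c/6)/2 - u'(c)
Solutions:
 u(c) = C1 + 3*sin(5*c/6)/5


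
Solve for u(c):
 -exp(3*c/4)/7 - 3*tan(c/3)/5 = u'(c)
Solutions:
 u(c) = C1 - 4*exp(3*c/4)/21 + 9*log(cos(c/3))/5


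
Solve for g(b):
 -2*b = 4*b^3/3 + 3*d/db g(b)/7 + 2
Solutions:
 g(b) = C1 - 7*b^4/9 - 7*b^2/3 - 14*b/3


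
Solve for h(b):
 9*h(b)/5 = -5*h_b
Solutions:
 h(b) = C1*exp(-9*b/25)


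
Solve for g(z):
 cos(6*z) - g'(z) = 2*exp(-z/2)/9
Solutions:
 g(z) = C1 + sin(6*z)/6 + 4*exp(-z/2)/9


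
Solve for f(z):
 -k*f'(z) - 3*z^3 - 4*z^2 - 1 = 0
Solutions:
 f(z) = C1 - 3*z^4/(4*k) - 4*z^3/(3*k) - z/k


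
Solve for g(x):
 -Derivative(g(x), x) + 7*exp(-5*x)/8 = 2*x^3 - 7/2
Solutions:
 g(x) = C1 - x^4/2 + 7*x/2 - 7*exp(-5*x)/40


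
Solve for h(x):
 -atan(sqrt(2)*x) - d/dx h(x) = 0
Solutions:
 h(x) = C1 - x*atan(sqrt(2)*x) + sqrt(2)*log(2*x^2 + 1)/4


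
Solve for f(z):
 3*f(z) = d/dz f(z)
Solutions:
 f(z) = C1*exp(3*z)


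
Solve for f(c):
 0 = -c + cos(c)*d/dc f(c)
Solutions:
 f(c) = C1 + Integral(c/cos(c), c)


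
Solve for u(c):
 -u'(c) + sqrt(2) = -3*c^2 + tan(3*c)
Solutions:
 u(c) = C1 + c^3 + sqrt(2)*c + log(cos(3*c))/3


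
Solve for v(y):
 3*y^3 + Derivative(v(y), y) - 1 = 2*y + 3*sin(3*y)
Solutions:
 v(y) = C1 - 3*y^4/4 + y^2 + y - cos(3*y)


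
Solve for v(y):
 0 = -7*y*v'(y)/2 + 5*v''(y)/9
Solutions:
 v(y) = C1 + C2*erfi(3*sqrt(35)*y/10)


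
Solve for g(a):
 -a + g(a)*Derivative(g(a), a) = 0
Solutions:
 g(a) = -sqrt(C1 + a^2)
 g(a) = sqrt(C1 + a^2)


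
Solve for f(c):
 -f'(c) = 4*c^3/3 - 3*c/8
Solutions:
 f(c) = C1 - c^4/3 + 3*c^2/16


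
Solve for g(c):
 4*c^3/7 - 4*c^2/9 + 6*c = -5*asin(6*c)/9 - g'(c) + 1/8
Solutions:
 g(c) = C1 - c^4/7 + 4*c^3/27 - 3*c^2 - 5*c*asin(6*c)/9 + c/8 - 5*sqrt(1 - 36*c^2)/54


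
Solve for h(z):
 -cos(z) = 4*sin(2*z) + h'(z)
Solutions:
 h(z) = C1 - 4*sin(z)^2 - sin(z)


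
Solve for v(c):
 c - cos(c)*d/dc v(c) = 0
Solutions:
 v(c) = C1 + Integral(c/cos(c), c)


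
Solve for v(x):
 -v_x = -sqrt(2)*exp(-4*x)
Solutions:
 v(x) = C1 - sqrt(2)*exp(-4*x)/4


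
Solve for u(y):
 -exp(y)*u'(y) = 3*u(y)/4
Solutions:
 u(y) = C1*exp(3*exp(-y)/4)


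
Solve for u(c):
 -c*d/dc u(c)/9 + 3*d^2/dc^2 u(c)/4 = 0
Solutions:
 u(c) = C1 + C2*erfi(sqrt(6)*c/9)


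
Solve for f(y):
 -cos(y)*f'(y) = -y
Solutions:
 f(y) = C1 + Integral(y/cos(y), y)


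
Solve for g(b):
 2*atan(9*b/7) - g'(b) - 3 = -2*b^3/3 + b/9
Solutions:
 g(b) = C1 + b^4/6 - b^2/18 + 2*b*atan(9*b/7) - 3*b - 7*log(81*b^2 + 49)/9


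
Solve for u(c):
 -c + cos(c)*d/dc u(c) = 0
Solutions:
 u(c) = C1 + Integral(c/cos(c), c)


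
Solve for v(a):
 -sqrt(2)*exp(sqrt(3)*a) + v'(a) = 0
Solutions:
 v(a) = C1 + sqrt(6)*exp(sqrt(3)*a)/3


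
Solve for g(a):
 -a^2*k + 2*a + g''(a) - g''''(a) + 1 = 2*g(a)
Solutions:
 g(a) = -a^2*k/2 + a - k/2 + (C1*sin(2^(1/4)*a*sin(atan(sqrt(7))/2)) + C2*cos(2^(1/4)*a*sin(atan(sqrt(7))/2)))*exp(-2^(1/4)*a*cos(atan(sqrt(7))/2)) + (C3*sin(2^(1/4)*a*sin(atan(sqrt(7))/2)) + C4*cos(2^(1/4)*a*sin(atan(sqrt(7))/2)))*exp(2^(1/4)*a*cos(atan(sqrt(7))/2)) + 1/2


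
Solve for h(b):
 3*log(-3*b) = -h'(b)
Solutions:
 h(b) = C1 - 3*b*log(-b) + 3*b*(1 - log(3))


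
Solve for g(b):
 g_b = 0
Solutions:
 g(b) = C1


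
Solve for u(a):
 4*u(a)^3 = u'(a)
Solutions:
 u(a) = -sqrt(2)*sqrt(-1/(C1 + 4*a))/2
 u(a) = sqrt(2)*sqrt(-1/(C1 + 4*a))/2


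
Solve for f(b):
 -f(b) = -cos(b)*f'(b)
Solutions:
 f(b) = C1*sqrt(sin(b) + 1)/sqrt(sin(b) - 1)


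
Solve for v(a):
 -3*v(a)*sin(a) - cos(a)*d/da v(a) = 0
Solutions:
 v(a) = C1*cos(a)^3


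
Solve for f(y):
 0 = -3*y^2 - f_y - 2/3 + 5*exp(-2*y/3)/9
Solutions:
 f(y) = C1 - y^3 - 2*y/3 - 5*exp(-2*y/3)/6


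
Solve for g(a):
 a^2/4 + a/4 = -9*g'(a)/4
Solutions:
 g(a) = C1 - a^3/27 - a^2/18


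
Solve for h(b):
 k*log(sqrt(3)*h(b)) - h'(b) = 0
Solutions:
 Integral(1/(2*log(_y) + log(3)), (_y, h(b))) = C1 + b*k/2


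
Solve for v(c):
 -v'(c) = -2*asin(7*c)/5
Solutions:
 v(c) = C1 + 2*c*asin(7*c)/5 + 2*sqrt(1 - 49*c^2)/35


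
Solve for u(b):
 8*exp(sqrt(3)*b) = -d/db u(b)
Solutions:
 u(b) = C1 - 8*sqrt(3)*exp(sqrt(3)*b)/3


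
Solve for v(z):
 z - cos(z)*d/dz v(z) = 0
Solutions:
 v(z) = C1 + Integral(z/cos(z), z)


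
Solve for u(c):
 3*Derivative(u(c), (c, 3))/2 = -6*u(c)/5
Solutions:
 u(c) = C3*exp(-10^(2/3)*c/5) + (C1*sin(10^(2/3)*sqrt(3)*c/10) + C2*cos(10^(2/3)*sqrt(3)*c/10))*exp(10^(2/3)*c/10)


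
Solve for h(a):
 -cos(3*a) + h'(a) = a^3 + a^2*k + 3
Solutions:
 h(a) = C1 + a^4/4 + a^3*k/3 + 3*a + sin(3*a)/3


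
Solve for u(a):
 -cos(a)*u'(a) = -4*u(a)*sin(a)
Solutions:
 u(a) = C1/cos(a)^4


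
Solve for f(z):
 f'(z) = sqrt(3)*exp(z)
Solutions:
 f(z) = C1 + sqrt(3)*exp(z)


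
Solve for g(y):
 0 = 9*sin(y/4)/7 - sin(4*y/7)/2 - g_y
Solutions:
 g(y) = C1 - 36*cos(y/4)/7 + 7*cos(4*y/7)/8


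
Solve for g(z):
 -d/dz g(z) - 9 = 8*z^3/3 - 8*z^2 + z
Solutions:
 g(z) = C1 - 2*z^4/3 + 8*z^3/3 - z^2/2 - 9*z


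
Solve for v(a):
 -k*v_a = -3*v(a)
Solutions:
 v(a) = C1*exp(3*a/k)


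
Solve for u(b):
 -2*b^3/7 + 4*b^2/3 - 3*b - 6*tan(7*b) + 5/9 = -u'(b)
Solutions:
 u(b) = C1 + b^4/14 - 4*b^3/9 + 3*b^2/2 - 5*b/9 - 6*log(cos(7*b))/7


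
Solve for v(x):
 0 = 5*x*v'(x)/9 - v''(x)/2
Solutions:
 v(x) = C1 + C2*erfi(sqrt(5)*x/3)


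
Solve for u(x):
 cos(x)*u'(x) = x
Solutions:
 u(x) = C1 + Integral(x/cos(x), x)


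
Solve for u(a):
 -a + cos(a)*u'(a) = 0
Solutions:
 u(a) = C1 + Integral(a/cos(a), a)


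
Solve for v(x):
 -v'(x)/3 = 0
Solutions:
 v(x) = C1


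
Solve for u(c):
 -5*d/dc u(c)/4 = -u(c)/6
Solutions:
 u(c) = C1*exp(2*c/15)


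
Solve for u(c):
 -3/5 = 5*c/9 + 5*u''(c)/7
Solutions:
 u(c) = C1 + C2*c - 7*c^3/54 - 21*c^2/50


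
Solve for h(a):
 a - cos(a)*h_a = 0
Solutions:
 h(a) = C1 + Integral(a/cos(a), a)


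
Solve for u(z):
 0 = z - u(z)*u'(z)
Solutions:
 u(z) = -sqrt(C1 + z^2)
 u(z) = sqrt(C1 + z^2)


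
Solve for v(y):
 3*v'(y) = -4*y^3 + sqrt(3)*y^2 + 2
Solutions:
 v(y) = C1 - y^4/3 + sqrt(3)*y^3/9 + 2*y/3


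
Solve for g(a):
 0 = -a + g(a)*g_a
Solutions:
 g(a) = -sqrt(C1 + a^2)
 g(a) = sqrt(C1 + a^2)


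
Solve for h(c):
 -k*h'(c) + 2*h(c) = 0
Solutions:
 h(c) = C1*exp(2*c/k)


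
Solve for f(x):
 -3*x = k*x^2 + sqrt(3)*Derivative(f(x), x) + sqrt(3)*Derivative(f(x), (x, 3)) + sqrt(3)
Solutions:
 f(x) = C1 + C2*sin(x) + C3*cos(x) - sqrt(3)*k*x^3/9 + 2*sqrt(3)*k*x/3 - sqrt(3)*x^2/2 - x


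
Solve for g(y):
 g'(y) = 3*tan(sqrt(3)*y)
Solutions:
 g(y) = C1 - sqrt(3)*log(cos(sqrt(3)*y))


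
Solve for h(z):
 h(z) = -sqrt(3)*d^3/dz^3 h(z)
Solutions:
 h(z) = C3*exp(-3^(5/6)*z/3) + (C1*sin(3^(1/3)*z/2) + C2*cos(3^(1/3)*z/2))*exp(3^(5/6)*z/6)


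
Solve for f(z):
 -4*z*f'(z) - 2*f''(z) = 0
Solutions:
 f(z) = C1 + C2*erf(z)


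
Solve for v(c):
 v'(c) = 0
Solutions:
 v(c) = C1


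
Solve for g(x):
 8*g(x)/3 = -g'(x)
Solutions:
 g(x) = C1*exp(-8*x/3)


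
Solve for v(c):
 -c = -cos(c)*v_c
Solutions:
 v(c) = C1 + Integral(c/cos(c), c)


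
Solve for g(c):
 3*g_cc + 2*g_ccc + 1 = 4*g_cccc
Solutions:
 g(c) = C1 + C2*c + C3*exp(c*(1 - sqrt(13))/4) + C4*exp(c*(1 + sqrt(13))/4) - c^2/6


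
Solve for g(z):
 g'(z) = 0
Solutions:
 g(z) = C1


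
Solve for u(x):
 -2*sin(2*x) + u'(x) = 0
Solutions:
 u(x) = C1 - cos(2*x)


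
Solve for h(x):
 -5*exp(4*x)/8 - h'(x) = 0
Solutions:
 h(x) = C1 - 5*exp(4*x)/32


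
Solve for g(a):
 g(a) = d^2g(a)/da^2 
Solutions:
 g(a) = C1*exp(-a) + C2*exp(a)


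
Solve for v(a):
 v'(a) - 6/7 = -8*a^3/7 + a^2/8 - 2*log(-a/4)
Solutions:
 v(a) = C1 - 2*a^4/7 + a^3/24 - 2*a*log(-a) + a*(4*log(2) + 20/7)


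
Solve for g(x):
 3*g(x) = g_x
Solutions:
 g(x) = C1*exp(3*x)


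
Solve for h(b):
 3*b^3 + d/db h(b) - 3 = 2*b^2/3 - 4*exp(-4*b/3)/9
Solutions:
 h(b) = C1 - 3*b^4/4 + 2*b^3/9 + 3*b + exp(-4*b/3)/3


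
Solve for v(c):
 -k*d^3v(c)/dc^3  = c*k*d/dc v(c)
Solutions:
 v(c) = C1 + Integral(C2*airyai(-c) + C3*airybi(-c), c)


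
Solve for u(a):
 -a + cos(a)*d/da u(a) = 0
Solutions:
 u(a) = C1 + Integral(a/cos(a), a)


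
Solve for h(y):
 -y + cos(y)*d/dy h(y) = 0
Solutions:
 h(y) = C1 + Integral(y/cos(y), y)


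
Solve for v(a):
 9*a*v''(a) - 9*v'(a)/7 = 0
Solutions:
 v(a) = C1 + C2*a^(8/7)


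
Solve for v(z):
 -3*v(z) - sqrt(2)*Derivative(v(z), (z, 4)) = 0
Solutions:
 v(z) = (C1*sin(2^(3/8)*3^(1/4)*z/2) + C2*cos(2^(3/8)*3^(1/4)*z/2))*exp(-2^(3/8)*3^(1/4)*z/2) + (C3*sin(2^(3/8)*3^(1/4)*z/2) + C4*cos(2^(3/8)*3^(1/4)*z/2))*exp(2^(3/8)*3^(1/4)*z/2)


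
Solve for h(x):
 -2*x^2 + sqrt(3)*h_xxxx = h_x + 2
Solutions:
 h(x) = C1 + C4*exp(3^(5/6)*x/3) - 2*x^3/3 - 2*x + (C2*sin(3^(1/3)*x/2) + C3*cos(3^(1/3)*x/2))*exp(-3^(5/6)*x/6)


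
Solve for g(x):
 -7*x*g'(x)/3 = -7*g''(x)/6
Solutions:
 g(x) = C1 + C2*erfi(x)


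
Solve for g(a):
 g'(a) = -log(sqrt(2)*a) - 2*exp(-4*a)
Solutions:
 g(a) = C1 - a*log(a) + a*(1 - log(2)/2) + exp(-4*a)/2


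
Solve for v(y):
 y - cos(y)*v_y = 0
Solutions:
 v(y) = C1 + Integral(y/cos(y), y)


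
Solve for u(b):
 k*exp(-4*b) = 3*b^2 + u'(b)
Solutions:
 u(b) = C1 - b^3 - k*exp(-4*b)/4


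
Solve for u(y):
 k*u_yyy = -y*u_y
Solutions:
 u(y) = C1 + Integral(C2*airyai(y*(-1/k)^(1/3)) + C3*airybi(y*(-1/k)^(1/3)), y)


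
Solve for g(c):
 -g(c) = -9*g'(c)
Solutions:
 g(c) = C1*exp(c/9)


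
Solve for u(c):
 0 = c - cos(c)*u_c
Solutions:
 u(c) = C1 + Integral(c/cos(c), c)


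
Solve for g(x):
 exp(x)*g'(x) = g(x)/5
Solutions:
 g(x) = C1*exp(-exp(-x)/5)


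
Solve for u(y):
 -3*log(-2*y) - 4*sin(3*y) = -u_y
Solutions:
 u(y) = C1 + 3*y*log(-y) - 3*y + 3*y*log(2) - 4*cos(3*y)/3


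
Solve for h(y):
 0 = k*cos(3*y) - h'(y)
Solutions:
 h(y) = C1 + k*sin(3*y)/3


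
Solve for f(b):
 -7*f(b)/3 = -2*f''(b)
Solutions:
 f(b) = C1*exp(-sqrt(42)*b/6) + C2*exp(sqrt(42)*b/6)


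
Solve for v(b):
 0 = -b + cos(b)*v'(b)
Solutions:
 v(b) = C1 + Integral(b/cos(b), b)


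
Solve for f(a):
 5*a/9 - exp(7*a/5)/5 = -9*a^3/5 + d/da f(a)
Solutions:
 f(a) = C1 + 9*a^4/20 + 5*a^2/18 - exp(7*a/5)/7


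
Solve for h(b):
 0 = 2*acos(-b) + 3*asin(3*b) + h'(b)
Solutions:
 h(b) = C1 - 2*b*acos(-b) - 3*b*asin(3*b) - sqrt(1 - 9*b^2) - 2*sqrt(1 - b^2)


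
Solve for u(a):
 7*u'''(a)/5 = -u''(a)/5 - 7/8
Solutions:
 u(a) = C1 + C2*a + C3*exp(-a/7) - 35*a^2/16


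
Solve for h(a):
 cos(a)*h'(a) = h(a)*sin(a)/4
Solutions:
 h(a) = C1/cos(a)^(1/4)


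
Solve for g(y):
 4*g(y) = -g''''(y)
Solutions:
 g(y) = (C1*sin(y) + C2*cos(y))*exp(-y) + (C3*sin(y) + C4*cos(y))*exp(y)


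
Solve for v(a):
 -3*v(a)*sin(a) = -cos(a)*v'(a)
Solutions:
 v(a) = C1/cos(a)^3


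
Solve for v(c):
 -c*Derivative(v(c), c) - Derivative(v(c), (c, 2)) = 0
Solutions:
 v(c) = C1 + C2*erf(sqrt(2)*c/2)


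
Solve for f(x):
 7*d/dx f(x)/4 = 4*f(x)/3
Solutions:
 f(x) = C1*exp(16*x/21)


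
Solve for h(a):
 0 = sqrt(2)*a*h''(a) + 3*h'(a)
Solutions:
 h(a) = C1 + C2*a^(1 - 3*sqrt(2)/2)


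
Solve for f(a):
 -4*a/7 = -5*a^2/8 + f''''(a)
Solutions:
 f(a) = C1 + C2*a + C3*a^2 + C4*a^3 + a^6/576 - a^5/210


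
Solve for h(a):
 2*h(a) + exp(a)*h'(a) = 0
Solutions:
 h(a) = C1*exp(2*exp(-a))


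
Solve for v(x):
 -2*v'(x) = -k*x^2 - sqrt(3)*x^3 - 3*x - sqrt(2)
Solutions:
 v(x) = C1 + k*x^3/6 + sqrt(3)*x^4/8 + 3*x^2/4 + sqrt(2)*x/2


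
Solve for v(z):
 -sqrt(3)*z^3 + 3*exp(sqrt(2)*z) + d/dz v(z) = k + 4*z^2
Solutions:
 v(z) = C1 + k*z + sqrt(3)*z^4/4 + 4*z^3/3 - 3*sqrt(2)*exp(sqrt(2)*z)/2


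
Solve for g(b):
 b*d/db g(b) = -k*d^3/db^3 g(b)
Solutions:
 g(b) = C1 + Integral(C2*airyai(b*(-1/k)^(1/3)) + C3*airybi(b*(-1/k)^(1/3)), b)


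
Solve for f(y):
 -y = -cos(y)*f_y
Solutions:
 f(y) = C1 + Integral(y/cos(y), y)


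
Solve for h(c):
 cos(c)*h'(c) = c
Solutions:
 h(c) = C1 + Integral(c/cos(c), c)


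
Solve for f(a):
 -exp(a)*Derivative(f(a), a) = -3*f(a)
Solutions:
 f(a) = C1*exp(-3*exp(-a))


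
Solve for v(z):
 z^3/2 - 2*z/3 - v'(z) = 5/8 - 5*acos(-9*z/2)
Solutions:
 v(z) = C1 + z^4/8 - z^2/3 + 5*z*acos(-9*z/2) - 5*z/8 + 5*sqrt(4 - 81*z^2)/9


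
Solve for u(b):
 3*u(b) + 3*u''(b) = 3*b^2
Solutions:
 u(b) = C1*sin(b) + C2*cos(b) + b^2 - 2


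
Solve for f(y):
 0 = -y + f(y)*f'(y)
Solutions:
 f(y) = -sqrt(C1 + y^2)
 f(y) = sqrt(C1 + y^2)


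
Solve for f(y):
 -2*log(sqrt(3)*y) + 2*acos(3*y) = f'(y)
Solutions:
 f(y) = C1 - 2*y*log(y) + 2*y*acos(3*y) - y*log(3) + 2*y - 2*sqrt(1 - 9*y^2)/3


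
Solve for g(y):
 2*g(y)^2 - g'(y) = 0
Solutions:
 g(y) = -1/(C1 + 2*y)


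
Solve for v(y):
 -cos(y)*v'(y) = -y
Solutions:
 v(y) = C1 + Integral(y/cos(y), y)


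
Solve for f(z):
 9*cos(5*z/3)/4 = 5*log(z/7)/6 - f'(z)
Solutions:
 f(z) = C1 + 5*z*log(z)/6 - 5*z*log(7)/6 - 5*z/6 - 27*sin(5*z/3)/20


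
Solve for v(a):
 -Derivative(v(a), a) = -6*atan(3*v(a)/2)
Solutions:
 Integral(1/atan(3*_y/2), (_y, v(a))) = C1 + 6*a


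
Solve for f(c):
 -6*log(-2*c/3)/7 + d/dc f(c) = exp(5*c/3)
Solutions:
 f(c) = C1 + 6*c*log(-c)/7 + 6*c*(-log(3) - 1 + log(2))/7 + 3*exp(5*c/3)/5


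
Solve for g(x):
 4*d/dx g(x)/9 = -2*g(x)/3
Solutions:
 g(x) = C1*exp(-3*x/2)


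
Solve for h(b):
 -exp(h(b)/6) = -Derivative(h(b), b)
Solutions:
 h(b) = 6*log(-1/(C1 + b)) + 6*log(6)


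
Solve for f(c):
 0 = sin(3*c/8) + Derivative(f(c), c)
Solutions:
 f(c) = C1 + 8*cos(3*c/8)/3


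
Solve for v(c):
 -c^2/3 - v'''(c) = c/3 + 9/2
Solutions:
 v(c) = C1 + C2*c + C3*c^2 - c^5/180 - c^4/72 - 3*c^3/4


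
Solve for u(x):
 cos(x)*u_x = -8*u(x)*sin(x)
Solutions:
 u(x) = C1*cos(x)^8


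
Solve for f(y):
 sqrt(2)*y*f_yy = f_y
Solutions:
 f(y) = C1 + C2*y^(sqrt(2)/2 + 1)


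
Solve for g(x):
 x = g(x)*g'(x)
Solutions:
 g(x) = -sqrt(C1 + x^2)
 g(x) = sqrt(C1 + x^2)
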